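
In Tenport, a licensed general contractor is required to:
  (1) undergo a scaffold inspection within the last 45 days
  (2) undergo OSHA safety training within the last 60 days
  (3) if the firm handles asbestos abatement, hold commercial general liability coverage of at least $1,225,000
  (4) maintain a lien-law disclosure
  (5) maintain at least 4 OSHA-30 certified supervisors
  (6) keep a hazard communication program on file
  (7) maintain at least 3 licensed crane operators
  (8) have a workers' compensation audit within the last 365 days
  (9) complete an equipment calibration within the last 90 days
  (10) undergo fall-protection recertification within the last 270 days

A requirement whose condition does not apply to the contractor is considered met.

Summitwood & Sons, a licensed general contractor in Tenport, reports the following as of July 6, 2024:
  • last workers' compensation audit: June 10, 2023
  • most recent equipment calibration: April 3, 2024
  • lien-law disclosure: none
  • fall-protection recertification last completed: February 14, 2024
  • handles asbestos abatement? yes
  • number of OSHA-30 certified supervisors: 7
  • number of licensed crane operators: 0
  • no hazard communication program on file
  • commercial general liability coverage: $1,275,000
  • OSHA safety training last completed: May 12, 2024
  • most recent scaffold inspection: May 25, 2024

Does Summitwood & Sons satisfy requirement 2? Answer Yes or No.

2. OSHA safety training 55 days ago vs limit 60 → met

Yes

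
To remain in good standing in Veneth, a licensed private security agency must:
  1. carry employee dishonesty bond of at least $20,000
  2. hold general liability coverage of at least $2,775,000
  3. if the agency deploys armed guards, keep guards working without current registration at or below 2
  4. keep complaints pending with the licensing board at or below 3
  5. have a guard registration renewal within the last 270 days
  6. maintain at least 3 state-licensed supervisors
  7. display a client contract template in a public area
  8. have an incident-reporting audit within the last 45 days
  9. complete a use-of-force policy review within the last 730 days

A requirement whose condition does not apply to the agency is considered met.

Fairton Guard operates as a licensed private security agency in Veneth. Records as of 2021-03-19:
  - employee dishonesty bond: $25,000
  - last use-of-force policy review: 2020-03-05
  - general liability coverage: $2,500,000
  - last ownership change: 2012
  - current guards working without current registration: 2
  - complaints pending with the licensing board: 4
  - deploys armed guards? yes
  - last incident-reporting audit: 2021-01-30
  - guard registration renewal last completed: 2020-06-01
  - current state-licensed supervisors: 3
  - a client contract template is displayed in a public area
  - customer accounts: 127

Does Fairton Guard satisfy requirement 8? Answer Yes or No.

8. incident-reporting audit 48 days ago vs limit 45 → not met

No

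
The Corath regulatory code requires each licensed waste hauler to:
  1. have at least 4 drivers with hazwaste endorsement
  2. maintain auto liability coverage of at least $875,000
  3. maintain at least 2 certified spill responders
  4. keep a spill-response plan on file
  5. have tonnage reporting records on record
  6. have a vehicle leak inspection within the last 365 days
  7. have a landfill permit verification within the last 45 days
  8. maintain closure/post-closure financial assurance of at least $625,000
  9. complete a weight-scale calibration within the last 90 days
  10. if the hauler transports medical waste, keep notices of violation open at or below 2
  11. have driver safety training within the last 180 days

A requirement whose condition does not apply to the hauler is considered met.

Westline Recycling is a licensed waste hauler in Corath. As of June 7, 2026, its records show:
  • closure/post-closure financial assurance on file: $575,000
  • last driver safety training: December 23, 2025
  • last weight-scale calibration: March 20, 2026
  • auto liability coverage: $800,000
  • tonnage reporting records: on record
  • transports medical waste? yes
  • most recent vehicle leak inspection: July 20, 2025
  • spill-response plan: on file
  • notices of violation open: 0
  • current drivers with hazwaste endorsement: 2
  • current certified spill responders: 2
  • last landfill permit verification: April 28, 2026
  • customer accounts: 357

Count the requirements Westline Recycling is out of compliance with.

3

1. drivers with hazwaste endorsement 2 < 4 → not met
2. auto liability coverage $800,000 < $875,000 → not met
3. certified spill responders 2 ≥ 2 → met
4. spill-response plan present → met
5. tonnage reporting records present → met
6. vehicle leak inspection 322 days ago vs limit 365 → met
7. landfill permit verification 40 days ago vs limit 45 → met
8. closure/post-closure financial assurance $575,000 < $625,000 → not met
9. weight-scale calibration 79 days ago vs limit 90 → met
10. condition 'transports medical waste' holds; notices of violation open 0 ≤ 2 → met
11. driver safety training 166 days ago vs limit 180 → met
Not met: 3 of 11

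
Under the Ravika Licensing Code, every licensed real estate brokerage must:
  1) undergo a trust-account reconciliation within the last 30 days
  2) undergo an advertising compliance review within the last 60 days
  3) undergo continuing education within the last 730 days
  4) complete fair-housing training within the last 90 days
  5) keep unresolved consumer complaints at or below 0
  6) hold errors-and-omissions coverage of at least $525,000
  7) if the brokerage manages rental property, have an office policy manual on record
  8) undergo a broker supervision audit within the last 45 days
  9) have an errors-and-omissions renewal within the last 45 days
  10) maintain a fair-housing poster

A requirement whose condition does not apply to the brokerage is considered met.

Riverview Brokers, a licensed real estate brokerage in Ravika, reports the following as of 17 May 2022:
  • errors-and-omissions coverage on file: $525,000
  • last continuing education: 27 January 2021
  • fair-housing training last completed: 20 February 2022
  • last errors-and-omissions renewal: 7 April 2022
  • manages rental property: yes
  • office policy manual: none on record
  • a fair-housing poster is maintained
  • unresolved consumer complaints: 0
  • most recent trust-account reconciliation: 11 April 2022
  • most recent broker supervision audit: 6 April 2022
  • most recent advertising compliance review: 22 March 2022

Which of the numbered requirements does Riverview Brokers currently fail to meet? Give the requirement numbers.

1, 7

1. trust-account reconciliation 36 days ago vs limit 30 → not met
2. advertising compliance review 56 days ago vs limit 60 → met
3. continuing education 475 days ago vs limit 730 → met
4. fair-housing training 86 days ago vs limit 90 → met
5. unresolved consumer complaints 0 ≤ 0 → met
6. errors-and-omissions coverage $525,000 ≥ $525,000 → met
7. condition 'manages rental property' holds; office policy manual absent → not met
8. broker supervision audit 41 days ago vs limit 45 → met
9. errors-and-omissions renewal 40 days ago vs limit 45 → met
10. fair-housing poster present → met
Not met: 1, 7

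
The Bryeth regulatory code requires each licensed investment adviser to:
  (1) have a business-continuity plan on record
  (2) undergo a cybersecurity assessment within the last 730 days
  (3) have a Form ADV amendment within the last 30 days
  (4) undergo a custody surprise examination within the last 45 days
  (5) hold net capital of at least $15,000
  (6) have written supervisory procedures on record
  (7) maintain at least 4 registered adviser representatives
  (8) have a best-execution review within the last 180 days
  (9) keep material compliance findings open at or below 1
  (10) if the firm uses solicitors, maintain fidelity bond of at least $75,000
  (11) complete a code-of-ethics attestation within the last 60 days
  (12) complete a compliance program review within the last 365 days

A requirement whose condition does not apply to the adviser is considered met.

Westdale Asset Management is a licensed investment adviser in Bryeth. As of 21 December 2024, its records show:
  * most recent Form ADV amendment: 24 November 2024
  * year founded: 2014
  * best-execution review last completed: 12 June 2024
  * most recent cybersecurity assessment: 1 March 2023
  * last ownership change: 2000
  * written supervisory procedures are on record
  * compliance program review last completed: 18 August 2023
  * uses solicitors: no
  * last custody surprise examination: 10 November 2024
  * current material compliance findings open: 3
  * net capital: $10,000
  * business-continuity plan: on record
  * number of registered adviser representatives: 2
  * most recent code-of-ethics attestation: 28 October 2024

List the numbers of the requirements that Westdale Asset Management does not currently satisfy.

5, 7, 8, 9, 12

1. business-continuity plan present → met
2. cybersecurity assessment 661 days ago vs limit 730 → met
3. Form ADV amendment 27 days ago vs limit 30 → met
4. custody surprise examination 41 days ago vs limit 45 → met
5. net capital $10,000 < $15,000 → not met
6. written supervisory procedures present → met
7. registered adviser representatives 2 < 4 → not met
8. best-execution review 192 days ago vs limit 180 → not met
9. material compliance findings open 3 > 1 → not met
10. condition 'uses solicitors' does not hold → requirement n/a → met
11. code-of-ethics attestation 54 days ago vs limit 60 → met
12. compliance program review 491 days ago vs limit 365 → not met
Not met: 5, 7, 8, 9, 12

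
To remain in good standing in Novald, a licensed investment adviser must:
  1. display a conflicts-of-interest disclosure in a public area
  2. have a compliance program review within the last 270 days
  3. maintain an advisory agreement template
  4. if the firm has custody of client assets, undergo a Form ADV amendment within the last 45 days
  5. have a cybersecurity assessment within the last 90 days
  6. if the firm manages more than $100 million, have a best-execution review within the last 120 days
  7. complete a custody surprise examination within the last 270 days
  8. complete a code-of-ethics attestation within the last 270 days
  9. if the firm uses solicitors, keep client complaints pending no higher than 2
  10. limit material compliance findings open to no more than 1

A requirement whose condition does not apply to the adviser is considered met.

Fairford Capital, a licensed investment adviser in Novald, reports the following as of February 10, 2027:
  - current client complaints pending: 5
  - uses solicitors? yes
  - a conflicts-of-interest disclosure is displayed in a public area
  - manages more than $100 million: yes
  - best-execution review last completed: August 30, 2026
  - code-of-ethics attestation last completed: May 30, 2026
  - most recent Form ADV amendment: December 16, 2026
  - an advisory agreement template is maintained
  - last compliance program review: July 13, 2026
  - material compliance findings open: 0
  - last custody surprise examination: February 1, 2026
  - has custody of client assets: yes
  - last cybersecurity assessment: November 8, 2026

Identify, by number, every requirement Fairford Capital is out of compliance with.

4, 5, 6, 7, 9

1. conflicts-of-interest disclosure present → met
2. compliance program review 212 days ago vs limit 270 → met
3. advisory agreement template present → met
4. condition 'has custody of client assets' holds; Form ADV amendment 56 days ago vs limit 45 → not met
5. cybersecurity assessment 94 days ago vs limit 90 → not met
6. condition 'manages more than $100 million' holds; best-execution review 164 days ago vs limit 120 → not met
7. custody surprise examination 374 days ago vs limit 270 → not met
8. code-of-ethics attestation 256 days ago vs limit 270 → met
9. condition 'uses solicitors' holds; client complaints pending 5 > 2 → not met
10. material compliance findings open 0 ≤ 1 → met
Not met: 4, 5, 6, 7, 9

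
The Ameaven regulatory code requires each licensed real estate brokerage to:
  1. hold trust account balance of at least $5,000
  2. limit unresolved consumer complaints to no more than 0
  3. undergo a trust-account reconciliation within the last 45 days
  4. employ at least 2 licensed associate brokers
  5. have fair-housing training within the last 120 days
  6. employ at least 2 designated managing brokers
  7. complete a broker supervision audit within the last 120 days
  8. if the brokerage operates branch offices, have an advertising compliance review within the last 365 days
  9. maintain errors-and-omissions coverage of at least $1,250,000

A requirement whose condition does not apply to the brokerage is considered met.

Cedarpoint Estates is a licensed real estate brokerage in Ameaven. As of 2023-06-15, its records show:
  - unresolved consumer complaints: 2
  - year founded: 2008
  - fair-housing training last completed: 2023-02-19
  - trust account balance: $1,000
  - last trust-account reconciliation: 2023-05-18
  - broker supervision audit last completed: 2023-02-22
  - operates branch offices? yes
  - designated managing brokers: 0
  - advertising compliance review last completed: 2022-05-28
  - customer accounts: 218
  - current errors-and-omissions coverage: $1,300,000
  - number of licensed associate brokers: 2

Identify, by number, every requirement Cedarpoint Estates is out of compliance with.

1. trust account balance $1,000 < $5,000 → not met
2. unresolved consumer complaints 2 > 0 → not met
3. trust-account reconciliation 28 days ago vs limit 45 → met
4. licensed associate brokers 2 ≥ 2 → met
5. fair-housing training 116 days ago vs limit 120 → met
6. designated managing brokers 0 < 2 → not met
7. broker supervision audit 113 days ago vs limit 120 → met
8. condition 'operates branch offices' holds; advertising compliance review 383 days ago vs limit 365 → not met
9. errors-and-omissions coverage $1,300,000 ≥ $1,250,000 → met
Not met: 1, 2, 6, 8

1, 2, 6, 8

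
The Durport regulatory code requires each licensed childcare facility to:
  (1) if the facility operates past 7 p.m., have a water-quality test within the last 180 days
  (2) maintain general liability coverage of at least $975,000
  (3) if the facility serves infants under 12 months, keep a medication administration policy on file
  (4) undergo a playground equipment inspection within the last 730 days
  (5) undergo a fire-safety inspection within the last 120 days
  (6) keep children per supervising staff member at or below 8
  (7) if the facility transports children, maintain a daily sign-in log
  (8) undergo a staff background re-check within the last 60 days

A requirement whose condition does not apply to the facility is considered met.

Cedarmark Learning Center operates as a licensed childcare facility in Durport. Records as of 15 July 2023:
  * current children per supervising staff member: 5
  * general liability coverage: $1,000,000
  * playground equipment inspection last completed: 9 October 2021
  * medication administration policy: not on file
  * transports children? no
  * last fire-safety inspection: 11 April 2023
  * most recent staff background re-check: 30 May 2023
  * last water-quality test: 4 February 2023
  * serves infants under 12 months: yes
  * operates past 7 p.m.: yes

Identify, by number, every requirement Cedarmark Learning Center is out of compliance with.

3

1. condition 'operates past 7 p.m.' holds; water-quality test 161 days ago vs limit 180 → met
2. general liability coverage $1,000,000 ≥ $975,000 → met
3. condition 'serves infants under 12 months' holds; medication administration policy absent → not met
4. playground equipment inspection 644 days ago vs limit 730 → met
5. fire-safety inspection 95 days ago vs limit 120 → met
6. children per supervising staff member 5 ≤ 8 → met
7. condition 'transports children' does not hold → requirement n/a → met
8. staff background re-check 46 days ago vs limit 60 → met
Not met: 3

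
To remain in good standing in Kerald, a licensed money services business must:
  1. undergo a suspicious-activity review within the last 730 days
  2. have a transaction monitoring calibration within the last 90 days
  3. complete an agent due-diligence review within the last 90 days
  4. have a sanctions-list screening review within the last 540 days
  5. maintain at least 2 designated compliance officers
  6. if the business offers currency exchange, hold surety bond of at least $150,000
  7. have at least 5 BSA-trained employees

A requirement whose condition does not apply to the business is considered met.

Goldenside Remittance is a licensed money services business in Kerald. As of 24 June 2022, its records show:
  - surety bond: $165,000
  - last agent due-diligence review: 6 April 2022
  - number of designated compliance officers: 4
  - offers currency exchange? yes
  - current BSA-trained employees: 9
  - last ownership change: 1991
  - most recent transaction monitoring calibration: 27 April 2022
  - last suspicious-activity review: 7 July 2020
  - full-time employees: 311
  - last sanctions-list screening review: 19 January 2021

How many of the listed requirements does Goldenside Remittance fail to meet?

0

1. suspicious-activity review 717 days ago vs limit 730 → met
2. transaction monitoring calibration 58 days ago vs limit 90 → met
3. agent due-diligence review 79 days ago vs limit 90 → met
4. sanctions-list screening review 521 days ago vs limit 540 → met
5. designated compliance officers 4 ≥ 2 → met
6. condition 'offers currency exchange' holds; surety bond $165,000 ≥ $150,000 → met
7. BSA-trained employees 9 ≥ 5 → met
Not met: 0 of 7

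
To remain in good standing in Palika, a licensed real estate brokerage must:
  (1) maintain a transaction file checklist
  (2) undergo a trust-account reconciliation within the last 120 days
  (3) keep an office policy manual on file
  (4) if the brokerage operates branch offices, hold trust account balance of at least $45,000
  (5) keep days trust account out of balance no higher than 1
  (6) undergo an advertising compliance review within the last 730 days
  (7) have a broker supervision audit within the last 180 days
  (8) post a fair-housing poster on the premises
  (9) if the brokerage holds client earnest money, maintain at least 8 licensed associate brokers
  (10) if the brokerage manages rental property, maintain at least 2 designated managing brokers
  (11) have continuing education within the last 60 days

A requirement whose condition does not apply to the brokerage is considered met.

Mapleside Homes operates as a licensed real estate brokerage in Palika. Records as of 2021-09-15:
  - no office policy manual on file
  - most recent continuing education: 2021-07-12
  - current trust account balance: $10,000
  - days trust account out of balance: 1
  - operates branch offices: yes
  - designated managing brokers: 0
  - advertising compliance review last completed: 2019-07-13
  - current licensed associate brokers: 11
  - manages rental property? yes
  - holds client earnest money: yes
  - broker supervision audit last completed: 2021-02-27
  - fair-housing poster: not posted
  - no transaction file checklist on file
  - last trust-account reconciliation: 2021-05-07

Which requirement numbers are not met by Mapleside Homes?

1. transaction file checklist absent → not met
2. trust-account reconciliation 131 days ago vs limit 120 → not met
3. office policy manual absent → not met
4. condition 'operates branch offices' holds; trust account balance $10,000 < $45,000 → not met
5. days trust account out of balance 1 ≤ 1 → met
6. advertising compliance review 795 days ago vs limit 730 → not met
7. broker supervision audit 200 days ago vs limit 180 → not met
8. fair-housing poster absent → not met
9. condition 'holds client earnest money' holds; licensed associate brokers 11 ≥ 8 → met
10. condition 'manages rental property' holds; designated managing brokers 0 < 2 → not met
11. continuing education 65 days ago vs limit 60 → not met
Not met: 1, 2, 3, 4, 6, 7, 8, 10, 11

1, 2, 3, 4, 6, 7, 8, 10, 11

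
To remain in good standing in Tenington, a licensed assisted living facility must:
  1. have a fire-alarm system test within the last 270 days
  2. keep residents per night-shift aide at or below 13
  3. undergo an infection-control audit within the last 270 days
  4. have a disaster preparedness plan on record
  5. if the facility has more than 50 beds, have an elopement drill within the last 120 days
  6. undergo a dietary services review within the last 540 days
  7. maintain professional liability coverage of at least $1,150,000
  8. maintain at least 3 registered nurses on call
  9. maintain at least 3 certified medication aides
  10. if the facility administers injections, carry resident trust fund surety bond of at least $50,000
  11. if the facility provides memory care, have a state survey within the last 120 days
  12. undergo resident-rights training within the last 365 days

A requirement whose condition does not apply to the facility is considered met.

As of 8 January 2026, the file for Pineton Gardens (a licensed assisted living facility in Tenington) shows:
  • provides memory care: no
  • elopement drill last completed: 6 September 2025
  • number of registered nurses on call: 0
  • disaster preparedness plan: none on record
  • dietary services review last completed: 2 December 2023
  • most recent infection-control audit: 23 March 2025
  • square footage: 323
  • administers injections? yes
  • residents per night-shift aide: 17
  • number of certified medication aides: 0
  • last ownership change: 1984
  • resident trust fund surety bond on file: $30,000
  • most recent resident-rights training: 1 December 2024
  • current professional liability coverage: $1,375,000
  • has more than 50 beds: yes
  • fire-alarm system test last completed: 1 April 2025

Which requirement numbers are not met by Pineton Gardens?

1, 2, 3, 4, 5, 6, 8, 9, 10, 12

1. fire-alarm system test 282 days ago vs limit 270 → not met
2. residents per night-shift aide 17 > 13 → not met
3. infection-control audit 291 days ago vs limit 270 → not met
4. disaster preparedness plan absent → not met
5. condition 'has more than 50 beds' holds; elopement drill 124 days ago vs limit 120 → not met
6. dietary services review 768 days ago vs limit 540 → not met
7. professional liability coverage $1,375,000 ≥ $1,150,000 → met
8. registered nurses on call 0 < 3 → not met
9. certified medication aides 0 < 3 → not met
10. condition 'administers injections' holds; resident trust fund surety bond $30,000 < $50,000 → not met
11. condition 'provides memory care' does not hold → requirement n/a → met
12. resident-rights training 403 days ago vs limit 365 → not met
Not met: 1, 2, 3, 4, 5, 6, 8, 9, 10, 12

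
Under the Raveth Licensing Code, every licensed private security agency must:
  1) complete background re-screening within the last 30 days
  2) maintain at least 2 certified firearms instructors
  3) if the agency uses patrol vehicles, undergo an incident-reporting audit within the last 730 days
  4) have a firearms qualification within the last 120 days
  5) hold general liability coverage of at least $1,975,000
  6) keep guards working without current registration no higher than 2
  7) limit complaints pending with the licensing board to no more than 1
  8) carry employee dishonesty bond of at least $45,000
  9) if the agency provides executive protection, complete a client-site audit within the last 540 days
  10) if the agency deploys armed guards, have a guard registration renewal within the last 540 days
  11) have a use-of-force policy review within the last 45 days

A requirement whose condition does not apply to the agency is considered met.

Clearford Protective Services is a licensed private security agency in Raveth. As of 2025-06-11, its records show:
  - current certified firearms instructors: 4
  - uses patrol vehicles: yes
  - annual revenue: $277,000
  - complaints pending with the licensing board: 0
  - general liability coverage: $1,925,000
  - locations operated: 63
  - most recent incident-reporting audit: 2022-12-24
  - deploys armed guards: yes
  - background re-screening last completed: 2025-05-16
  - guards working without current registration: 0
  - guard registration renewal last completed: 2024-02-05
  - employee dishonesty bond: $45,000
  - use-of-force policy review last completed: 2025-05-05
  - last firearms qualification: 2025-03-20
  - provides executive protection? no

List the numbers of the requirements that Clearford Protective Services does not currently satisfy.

3, 5

1. background re-screening 26 days ago vs limit 30 → met
2. certified firearms instructors 4 ≥ 2 → met
3. condition 'uses patrol vehicles' holds; incident-reporting audit 900 days ago vs limit 730 → not met
4. firearms qualification 83 days ago vs limit 120 → met
5. general liability coverage $1,925,000 < $1,975,000 → not met
6. guards working without current registration 0 ≤ 2 → met
7. complaints pending with the licensing board 0 ≤ 1 → met
8. employee dishonesty bond $45,000 ≥ $45,000 → met
9. condition 'provides executive protection' does not hold → requirement n/a → met
10. condition 'deploys armed guards' holds; guard registration renewal 492 days ago vs limit 540 → met
11. use-of-force policy review 37 days ago vs limit 45 → met
Not met: 3, 5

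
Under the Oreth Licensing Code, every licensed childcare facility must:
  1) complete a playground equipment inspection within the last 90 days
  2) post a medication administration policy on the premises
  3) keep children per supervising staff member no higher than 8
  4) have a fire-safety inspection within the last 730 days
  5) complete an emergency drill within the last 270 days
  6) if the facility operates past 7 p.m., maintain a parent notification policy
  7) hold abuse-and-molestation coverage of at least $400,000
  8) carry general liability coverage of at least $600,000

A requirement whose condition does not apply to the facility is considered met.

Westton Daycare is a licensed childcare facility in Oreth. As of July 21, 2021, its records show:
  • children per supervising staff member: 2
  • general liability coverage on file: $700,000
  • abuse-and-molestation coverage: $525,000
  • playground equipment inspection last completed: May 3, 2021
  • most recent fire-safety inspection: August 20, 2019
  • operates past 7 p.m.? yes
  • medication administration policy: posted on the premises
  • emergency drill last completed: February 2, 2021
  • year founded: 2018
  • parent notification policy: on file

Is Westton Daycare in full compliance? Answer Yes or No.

1. playground equipment inspection 79 days ago vs limit 90 → met
2. medication administration policy present → met
3. children per supervising staff member 2 ≤ 8 → met
4. fire-safety inspection 701 days ago vs limit 730 → met
5. emergency drill 169 days ago vs limit 270 → met
6. condition 'operates past 7 p.m.' holds; parent notification policy present → met
7. abuse-and-molestation coverage $525,000 ≥ $400,000 → met
8. general liability coverage $700,000 ≥ $600,000 → met
All met.

Yes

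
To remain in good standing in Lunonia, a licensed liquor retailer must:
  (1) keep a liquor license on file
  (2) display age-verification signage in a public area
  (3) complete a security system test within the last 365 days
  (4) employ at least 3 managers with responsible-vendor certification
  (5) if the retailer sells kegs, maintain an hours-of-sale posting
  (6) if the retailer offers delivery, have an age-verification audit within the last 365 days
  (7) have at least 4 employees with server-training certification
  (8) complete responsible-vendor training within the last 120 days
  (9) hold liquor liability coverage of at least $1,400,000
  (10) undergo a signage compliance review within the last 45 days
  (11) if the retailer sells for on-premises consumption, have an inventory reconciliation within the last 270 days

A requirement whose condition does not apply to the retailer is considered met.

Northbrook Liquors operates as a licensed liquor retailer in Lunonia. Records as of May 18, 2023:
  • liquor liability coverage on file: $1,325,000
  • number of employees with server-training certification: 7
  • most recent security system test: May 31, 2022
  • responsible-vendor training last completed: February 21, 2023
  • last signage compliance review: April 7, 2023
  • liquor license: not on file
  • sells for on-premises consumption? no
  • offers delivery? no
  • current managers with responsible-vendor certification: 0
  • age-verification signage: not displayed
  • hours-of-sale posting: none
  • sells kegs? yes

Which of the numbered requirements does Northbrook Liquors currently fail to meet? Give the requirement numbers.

1, 2, 4, 5, 9

1. liquor license absent → not met
2. age-verification signage absent → not met
3. security system test 352 days ago vs limit 365 → met
4. managers with responsible-vendor certification 0 < 3 → not met
5. condition 'sells kegs' holds; hours-of-sale posting absent → not met
6. condition 'offers delivery' does not hold → requirement n/a → met
7. employees with server-training certification 7 ≥ 4 → met
8. responsible-vendor training 86 days ago vs limit 120 → met
9. liquor liability coverage $1,325,000 < $1,400,000 → not met
10. signage compliance review 41 days ago vs limit 45 → met
11. condition 'sells for on-premises consumption' does not hold → requirement n/a → met
Not met: 1, 2, 4, 5, 9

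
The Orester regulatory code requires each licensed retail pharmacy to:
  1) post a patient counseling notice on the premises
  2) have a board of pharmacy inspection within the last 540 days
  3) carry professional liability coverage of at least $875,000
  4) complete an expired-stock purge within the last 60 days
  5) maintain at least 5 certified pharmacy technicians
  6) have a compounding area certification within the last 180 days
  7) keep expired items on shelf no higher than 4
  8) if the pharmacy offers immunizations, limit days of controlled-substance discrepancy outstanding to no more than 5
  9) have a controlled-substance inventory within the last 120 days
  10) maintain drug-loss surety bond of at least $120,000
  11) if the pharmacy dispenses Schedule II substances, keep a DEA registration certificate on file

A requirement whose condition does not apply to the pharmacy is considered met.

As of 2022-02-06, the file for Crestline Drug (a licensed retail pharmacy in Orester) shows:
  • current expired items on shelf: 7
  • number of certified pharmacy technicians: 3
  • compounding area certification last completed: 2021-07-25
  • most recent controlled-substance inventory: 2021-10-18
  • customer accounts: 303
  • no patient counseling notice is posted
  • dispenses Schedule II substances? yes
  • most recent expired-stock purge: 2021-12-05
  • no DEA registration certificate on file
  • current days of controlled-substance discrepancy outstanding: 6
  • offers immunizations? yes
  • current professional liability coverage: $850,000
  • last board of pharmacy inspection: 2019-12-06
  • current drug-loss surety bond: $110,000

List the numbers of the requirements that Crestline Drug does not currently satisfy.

1, 2, 3, 4, 5, 6, 7, 8, 10, 11

1. patient counseling notice absent → not met
2. board of pharmacy inspection 793 days ago vs limit 540 → not met
3. professional liability coverage $850,000 < $875,000 → not met
4. expired-stock purge 63 days ago vs limit 60 → not met
5. certified pharmacy technicians 3 < 5 → not met
6. compounding area certification 196 days ago vs limit 180 → not met
7. expired items on shelf 7 > 4 → not met
8. condition 'offers immunizations' holds; days of controlled-substance discrepancy outstanding 6 > 5 → not met
9. controlled-substance inventory 111 days ago vs limit 120 → met
10. drug-loss surety bond $110,000 < $120,000 → not met
11. condition 'dispenses Schedule II substances' holds; DEA registration certificate absent → not met
Not met: 1, 2, 3, 4, 5, 6, 7, 8, 10, 11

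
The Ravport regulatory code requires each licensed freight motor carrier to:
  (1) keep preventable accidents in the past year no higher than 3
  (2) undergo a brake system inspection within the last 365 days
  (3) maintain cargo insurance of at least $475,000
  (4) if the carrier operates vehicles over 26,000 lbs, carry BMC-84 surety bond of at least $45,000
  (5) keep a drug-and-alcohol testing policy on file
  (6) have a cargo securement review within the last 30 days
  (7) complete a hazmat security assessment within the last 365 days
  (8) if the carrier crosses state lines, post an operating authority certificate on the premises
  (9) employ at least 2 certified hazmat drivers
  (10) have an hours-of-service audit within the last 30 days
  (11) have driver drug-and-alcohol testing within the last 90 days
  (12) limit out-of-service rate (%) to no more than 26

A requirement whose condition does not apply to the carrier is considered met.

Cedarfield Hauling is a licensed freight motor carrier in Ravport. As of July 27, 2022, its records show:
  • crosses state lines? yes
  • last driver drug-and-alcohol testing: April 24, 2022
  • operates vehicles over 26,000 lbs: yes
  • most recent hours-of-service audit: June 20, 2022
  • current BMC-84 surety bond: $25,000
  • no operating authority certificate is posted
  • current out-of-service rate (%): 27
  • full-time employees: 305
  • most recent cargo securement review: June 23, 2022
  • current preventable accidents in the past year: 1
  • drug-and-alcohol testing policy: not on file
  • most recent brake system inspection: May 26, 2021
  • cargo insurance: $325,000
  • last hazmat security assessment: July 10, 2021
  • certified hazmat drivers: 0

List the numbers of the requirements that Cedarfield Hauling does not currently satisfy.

2, 3, 4, 5, 6, 7, 8, 9, 10, 11, 12

1. preventable accidents in the past year 1 ≤ 3 → met
2. brake system inspection 427 days ago vs limit 365 → not met
3. cargo insurance $325,000 < $475,000 → not met
4. condition 'operates vehicles over 26,000 lbs' holds; BMC-84 surety bond $25,000 < $45,000 → not met
5. drug-and-alcohol testing policy absent → not met
6. cargo securement review 34 days ago vs limit 30 → not met
7. hazmat security assessment 382 days ago vs limit 365 → not met
8. condition 'crosses state lines' holds; operating authority certificate absent → not met
9. certified hazmat drivers 0 < 2 → not met
10. hours-of-service audit 37 days ago vs limit 30 → not met
11. driver drug-and-alcohol testing 94 days ago vs limit 90 → not met
12. out-of-service rate (%) 27 > 26 → not met
Not met: 2, 3, 4, 5, 6, 7, 8, 9, 10, 11, 12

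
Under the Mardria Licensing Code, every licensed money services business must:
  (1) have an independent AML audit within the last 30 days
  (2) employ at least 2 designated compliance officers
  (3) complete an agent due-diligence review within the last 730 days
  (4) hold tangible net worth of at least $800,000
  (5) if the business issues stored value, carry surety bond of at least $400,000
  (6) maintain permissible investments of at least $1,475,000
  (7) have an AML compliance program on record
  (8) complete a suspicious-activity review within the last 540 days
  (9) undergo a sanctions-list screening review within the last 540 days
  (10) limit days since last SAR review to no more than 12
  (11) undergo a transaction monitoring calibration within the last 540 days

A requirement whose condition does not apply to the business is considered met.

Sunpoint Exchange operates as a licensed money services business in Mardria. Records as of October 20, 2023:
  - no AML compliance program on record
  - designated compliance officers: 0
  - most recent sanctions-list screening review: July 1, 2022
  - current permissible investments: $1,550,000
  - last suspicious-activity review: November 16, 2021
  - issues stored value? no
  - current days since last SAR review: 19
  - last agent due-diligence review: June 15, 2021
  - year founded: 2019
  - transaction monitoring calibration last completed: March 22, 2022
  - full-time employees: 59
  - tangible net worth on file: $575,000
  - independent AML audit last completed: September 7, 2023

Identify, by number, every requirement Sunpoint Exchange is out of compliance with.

1. independent AML audit 43 days ago vs limit 30 → not met
2. designated compliance officers 0 < 2 → not met
3. agent due-diligence review 857 days ago vs limit 730 → not met
4. tangible net worth $575,000 < $800,000 → not met
5. condition 'issues stored value' does not hold → requirement n/a → met
6. permissible investments $1,550,000 ≥ $1,475,000 → met
7. AML compliance program absent → not met
8. suspicious-activity review 703 days ago vs limit 540 → not met
9. sanctions-list screening review 476 days ago vs limit 540 → met
10. days since last SAR review 19 > 12 → not met
11. transaction monitoring calibration 577 days ago vs limit 540 → not met
Not met: 1, 2, 3, 4, 7, 8, 10, 11

1, 2, 3, 4, 7, 8, 10, 11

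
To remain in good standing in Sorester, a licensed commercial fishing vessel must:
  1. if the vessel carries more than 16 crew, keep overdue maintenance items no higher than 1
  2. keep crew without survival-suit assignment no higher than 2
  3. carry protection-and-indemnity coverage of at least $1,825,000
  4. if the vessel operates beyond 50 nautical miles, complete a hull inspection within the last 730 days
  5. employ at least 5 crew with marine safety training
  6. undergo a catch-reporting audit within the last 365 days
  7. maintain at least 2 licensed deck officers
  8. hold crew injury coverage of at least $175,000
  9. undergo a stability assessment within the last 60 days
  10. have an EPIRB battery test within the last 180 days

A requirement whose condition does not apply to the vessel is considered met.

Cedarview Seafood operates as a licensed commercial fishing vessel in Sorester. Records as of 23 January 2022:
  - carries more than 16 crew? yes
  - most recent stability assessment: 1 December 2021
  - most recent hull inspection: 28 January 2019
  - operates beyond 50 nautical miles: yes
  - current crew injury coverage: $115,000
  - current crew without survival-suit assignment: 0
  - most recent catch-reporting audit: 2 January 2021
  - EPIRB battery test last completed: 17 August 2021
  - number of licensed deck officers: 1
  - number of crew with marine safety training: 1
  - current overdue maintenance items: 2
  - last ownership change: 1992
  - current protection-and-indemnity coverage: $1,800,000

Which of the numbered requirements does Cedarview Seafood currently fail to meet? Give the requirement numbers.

1, 3, 4, 5, 6, 7, 8

1. condition 'carries more than 16 crew' holds; overdue maintenance items 2 > 1 → not met
2. crew without survival-suit assignment 0 ≤ 2 → met
3. protection-and-indemnity coverage $1,800,000 < $1,825,000 → not met
4. condition 'operates beyond 50 nautical miles' holds; hull inspection 1091 days ago vs limit 730 → not met
5. crew with marine safety training 1 < 5 → not met
6. catch-reporting audit 386 days ago vs limit 365 → not met
7. licensed deck officers 1 < 2 → not met
8. crew injury coverage $115,000 < $175,000 → not met
9. stability assessment 53 days ago vs limit 60 → met
10. EPIRB battery test 159 days ago vs limit 180 → met
Not met: 1, 3, 4, 5, 6, 7, 8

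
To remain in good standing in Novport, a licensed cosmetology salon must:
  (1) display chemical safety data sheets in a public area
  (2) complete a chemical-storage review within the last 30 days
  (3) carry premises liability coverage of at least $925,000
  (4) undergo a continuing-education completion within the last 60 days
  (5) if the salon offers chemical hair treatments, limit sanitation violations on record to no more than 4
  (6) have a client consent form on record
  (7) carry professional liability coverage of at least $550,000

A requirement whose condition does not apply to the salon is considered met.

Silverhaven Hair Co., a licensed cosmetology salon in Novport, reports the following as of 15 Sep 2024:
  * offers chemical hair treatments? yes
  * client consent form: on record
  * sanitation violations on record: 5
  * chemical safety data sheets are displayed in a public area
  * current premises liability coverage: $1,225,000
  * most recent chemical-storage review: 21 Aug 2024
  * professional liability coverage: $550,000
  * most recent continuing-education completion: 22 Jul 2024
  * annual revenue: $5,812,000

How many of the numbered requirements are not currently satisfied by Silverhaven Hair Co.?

1

1. chemical safety data sheets present → met
2. chemical-storage review 25 days ago vs limit 30 → met
3. premises liability coverage $1,225,000 ≥ $925,000 → met
4. continuing-education completion 55 days ago vs limit 60 → met
5. condition 'offers chemical hair treatments' holds; sanitation violations on record 5 > 4 → not met
6. client consent form present → met
7. professional liability coverage $550,000 ≥ $550,000 → met
Not met: 1 of 7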